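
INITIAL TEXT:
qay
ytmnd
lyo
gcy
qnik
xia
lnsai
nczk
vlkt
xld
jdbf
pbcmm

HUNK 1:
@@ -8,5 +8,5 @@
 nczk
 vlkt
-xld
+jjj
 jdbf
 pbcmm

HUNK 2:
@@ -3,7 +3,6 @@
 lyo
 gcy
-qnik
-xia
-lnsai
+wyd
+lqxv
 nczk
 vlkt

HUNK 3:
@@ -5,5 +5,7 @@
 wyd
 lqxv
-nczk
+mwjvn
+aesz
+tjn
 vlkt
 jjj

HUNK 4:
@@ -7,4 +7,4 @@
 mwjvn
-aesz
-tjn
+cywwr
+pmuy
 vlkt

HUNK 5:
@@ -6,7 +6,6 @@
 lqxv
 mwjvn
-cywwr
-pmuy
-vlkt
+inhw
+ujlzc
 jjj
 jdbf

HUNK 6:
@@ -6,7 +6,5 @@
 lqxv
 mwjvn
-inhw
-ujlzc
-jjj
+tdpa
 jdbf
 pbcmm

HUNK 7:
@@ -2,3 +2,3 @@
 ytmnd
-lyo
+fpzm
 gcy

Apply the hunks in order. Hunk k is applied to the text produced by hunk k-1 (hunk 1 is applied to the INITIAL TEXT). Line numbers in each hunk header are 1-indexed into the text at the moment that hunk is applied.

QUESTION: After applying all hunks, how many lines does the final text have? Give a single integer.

Hunk 1: at line 8 remove [xld] add [jjj] -> 12 lines: qay ytmnd lyo gcy qnik xia lnsai nczk vlkt jjj jdbf pbcmm
Hunk 2: at line 3 remove [qnik,xia,lnsai] add [wyd,lqxv] -> 11 lines: qay ytmnd lyo gcy wyd lqxv nczk vlkt jjj jdbf pbcmm
Hunk 3: at line 5 remove [nczk] add [mwjvn,aesz,tjn] -> 13 lines: qay ytmnd lyo gcy wyd lqxv mwjvn aesz tjn vlkt jjj jdbf pbcmm
Hunk 4: at line 7 remove [aesz,tjn] add [cywwr,pmuy] -> 13 lines: qay ytmnd lyo gcy wyd lqxv mwjvn cywwr pmuy vlkt jjj jdbf pbcmm
Hunk 5: at line 6 remove [cywwr,pmuy,vlkt] add [inhw,ujlzc] -> 12 lines: qay ytmnd lyo gcy wyd lqxv mwjvn inhw ujlzc jjj jdbf pbcmm
Hunk 6: at line 6 remove [inhw,ujlzc,jjj] add [tdpa] -> 10 lines: qay ytmnd lyo gcy wyd lqxv mwjvn tdpa jdbf pbcmm
Hunk 7: at line 2 remove [lyo] add [fpzm] -> 10 lines: qay ytmnd fpzm gcy wyd lqxv mwjvn tdpa jdbf pbcmm
Final line count: 10

Answer: 10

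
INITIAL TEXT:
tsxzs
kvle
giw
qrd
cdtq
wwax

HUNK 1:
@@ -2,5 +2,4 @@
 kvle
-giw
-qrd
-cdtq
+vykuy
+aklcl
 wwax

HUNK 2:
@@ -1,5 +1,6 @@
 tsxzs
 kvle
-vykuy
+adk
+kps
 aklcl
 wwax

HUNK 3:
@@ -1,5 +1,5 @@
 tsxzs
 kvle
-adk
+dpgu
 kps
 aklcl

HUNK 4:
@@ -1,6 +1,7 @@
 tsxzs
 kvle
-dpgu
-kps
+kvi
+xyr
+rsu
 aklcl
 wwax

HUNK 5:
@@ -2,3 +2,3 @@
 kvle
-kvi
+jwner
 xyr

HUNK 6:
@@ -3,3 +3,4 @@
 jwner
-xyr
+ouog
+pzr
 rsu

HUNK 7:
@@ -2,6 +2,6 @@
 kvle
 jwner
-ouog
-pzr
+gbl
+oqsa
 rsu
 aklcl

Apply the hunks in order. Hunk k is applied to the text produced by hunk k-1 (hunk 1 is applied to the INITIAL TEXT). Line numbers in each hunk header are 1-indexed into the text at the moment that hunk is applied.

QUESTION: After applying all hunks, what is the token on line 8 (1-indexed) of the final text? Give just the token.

Hunk 1: at line 2 remove [giw,qrd,cdtq] add [vykuy,aklcl] -> 5 lines: tsxzs kvle vykuy aklcl wwax
Hunk 2: at line 1 remove [vykuy] add [adk,kps] -> 6 lines: tsxzs kvle adk kps aklcl wwax
Hunk 3: at line 1 remove [adk] add [dpgu] -> 6 lines: tsxzs kvle dpgu kps aklcl wwax
Hunk 4: at line 1 remove [dpgu,kps] add [kvi,xyr,rsu] -> 7 lines: tsxzs kvle kvi xyr rsu aklcl wwax
Hunk 5: at line 2 remove [kvi] add [jwner] -> 7 lines: tsxzs kvle jwner xyr rsu aklcl wwax
Hunk 6: at line 3 remove [xyr] add [ouog,pzr] -> 8 lines: tsxzs kvle jwner ouog pzr rsu aklcl wwax
Hunk 7: at line 2 remove [ouog,pzr] add [gbl,oqsa] -> 8 lines: tsxzs kvle jwner gbl oqsa rsu aklcl wwax
Final line 8: wwax

Answer: wwax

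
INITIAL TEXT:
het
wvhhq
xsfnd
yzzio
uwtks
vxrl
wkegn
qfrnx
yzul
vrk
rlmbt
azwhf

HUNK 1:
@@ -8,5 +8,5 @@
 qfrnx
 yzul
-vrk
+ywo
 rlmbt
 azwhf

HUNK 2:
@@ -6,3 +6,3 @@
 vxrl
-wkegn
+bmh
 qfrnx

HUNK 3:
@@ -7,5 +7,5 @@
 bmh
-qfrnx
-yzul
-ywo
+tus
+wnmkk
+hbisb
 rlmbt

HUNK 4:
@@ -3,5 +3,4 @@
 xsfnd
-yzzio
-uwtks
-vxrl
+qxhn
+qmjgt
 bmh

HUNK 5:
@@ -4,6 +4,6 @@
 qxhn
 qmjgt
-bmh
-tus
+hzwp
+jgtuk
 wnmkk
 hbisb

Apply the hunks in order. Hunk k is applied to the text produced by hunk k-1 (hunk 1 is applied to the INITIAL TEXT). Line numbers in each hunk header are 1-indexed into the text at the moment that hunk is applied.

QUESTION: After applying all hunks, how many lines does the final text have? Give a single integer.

Answer: 11

Derivation:
Hunk 1: at line 8 remove [vrk] add [ywo] -> 12 lines: het wvhhq xsfnd yzzio uwtks vxrl wkegn qfrnx yzul ywo rlmbt azwhf
Hunk 2: at line 6 remove [wkegn] add [bmh] -> 12 lines: het wvhhq xsfnd yzzio uwtks vxrl bmh qfrnx yzul ywo rlmbt azwhf
Hunk 3: at line 7 remove [qfrnx,yzul,ywo] add [tus,wnmkk,hbisb] -> 12 lines: het wvhhq xsfnd yzzio uwtks vxrl bmh tus wnmkk hbisb rlmbt azwhf
Hunk 4: at line 3 remove [yzzio,uwtks,vxrl] add [qxhn,qmjgt] -> 11 lines: het wvhhq xsfnd qxhn qmjgt bmh tus wnmkk hbisb rlmbt azwhf
Hunk 5: at line 4 remove [bmh,tus] add [hzwp,jgtuk] -> 11 lines: het wvhhq xsfnd qxhn qmjgt hzwp jgtuk wnmkk hbisb rlmbt azwhf
Final line count: 11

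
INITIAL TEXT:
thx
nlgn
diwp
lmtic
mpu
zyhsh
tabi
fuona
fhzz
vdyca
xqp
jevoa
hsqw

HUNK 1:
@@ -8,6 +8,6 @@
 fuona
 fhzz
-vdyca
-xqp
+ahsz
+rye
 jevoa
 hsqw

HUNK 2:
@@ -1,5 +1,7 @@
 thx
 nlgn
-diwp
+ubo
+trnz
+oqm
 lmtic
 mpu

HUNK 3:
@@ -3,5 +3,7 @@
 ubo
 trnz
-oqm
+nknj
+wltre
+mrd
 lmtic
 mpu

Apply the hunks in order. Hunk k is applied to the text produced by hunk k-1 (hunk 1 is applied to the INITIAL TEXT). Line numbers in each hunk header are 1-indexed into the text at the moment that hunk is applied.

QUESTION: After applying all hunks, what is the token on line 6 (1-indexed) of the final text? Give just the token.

Hunk 1: at line 8 remove [vdyca,xqp] add [ahsz,rye] -> 13 lines: thx nlgn diwp lmtic mpu zyhsh tabi fuona fhzz ahsz rye jevoa hsqw
Hunk 2: at line 1 remove [diwp] add [ubo,trnz,oqm] -> 15 lines: thx nlgn ubo trnz oqm lmtic mpu zyhsh tabi fuona fhzz ahsz rye jevoa hsqw
Hunk 3: at line 3 remove [oqm] add [nknj,wltre,mrd] -> 17 lines: thx nlgn ubo trnz nknj wltre mrd lmtic mpu zyhsh tabi fuona fhzz ahsz rye jevoa hsqw
Final line 6: wltre

Answer: wltre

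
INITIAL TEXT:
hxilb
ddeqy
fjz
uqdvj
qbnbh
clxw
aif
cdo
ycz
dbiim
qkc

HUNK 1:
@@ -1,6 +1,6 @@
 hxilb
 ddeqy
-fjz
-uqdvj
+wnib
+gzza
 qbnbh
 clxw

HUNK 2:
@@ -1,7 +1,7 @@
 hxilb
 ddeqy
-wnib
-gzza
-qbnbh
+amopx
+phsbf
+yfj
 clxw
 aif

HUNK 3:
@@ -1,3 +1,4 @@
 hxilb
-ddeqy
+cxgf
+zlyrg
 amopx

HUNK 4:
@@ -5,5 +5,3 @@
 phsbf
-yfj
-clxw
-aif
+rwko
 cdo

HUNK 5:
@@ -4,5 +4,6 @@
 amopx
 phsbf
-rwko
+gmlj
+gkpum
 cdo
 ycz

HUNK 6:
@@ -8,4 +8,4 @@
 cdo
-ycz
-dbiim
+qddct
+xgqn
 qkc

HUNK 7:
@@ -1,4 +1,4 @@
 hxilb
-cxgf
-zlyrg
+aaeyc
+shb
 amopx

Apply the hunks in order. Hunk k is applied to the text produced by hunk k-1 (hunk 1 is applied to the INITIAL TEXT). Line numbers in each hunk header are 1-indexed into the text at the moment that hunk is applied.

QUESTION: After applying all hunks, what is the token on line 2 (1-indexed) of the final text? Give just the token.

Hunk 1: at line 1 remove [fjz,uqdvj] add [wnib,gzza] -> 11 lines: hxilb ddeqy wnib gzza qbnbh clxw aif cdo ycz dbiim qkc
Hunk 2: at line 1 remove [wnib,gzza,qbnbh] add [amopx,phsbf,yfj] -> 11 lines: hxilb ddeqy amopx phsbf yfj clxw aif cdo ycz dbiim qkc
Hunk 3: at line 1 remove [ddeqy] add [cxgf,zlyrg] -> 12 lines: hxilb cxgf zlyrg amopx phsbf yfj clxw aif cdo ycz dbiim qkc
Hunk 4: at line 5 remove [yfj,clxw,aif] add [rwko] -> 10 lines: hxilb cxgf zlyrg amopx phsbf rwko cdo ycz dbiim qkc
Hunk 5: at line 4 remove [rwko] add [gmlj,gkpum] -> 11 lines: hxilb cxgf zlyrg amopx phsbf gmlj gkpum cdo ycz dbiim qkc
Hunk 6: at line 8 remove [ycz,dbiim] add [qddct,xgqn] -> 11 lines: hxilb cxgf zlyrg amopx phsbf gmlj gkpum cdo qddct xgqn qkc
Hunk 7: at line 1 remove [cxgf,zlyrg] add [aaeyc,shb] -> 11 lines: hxilb aaeyc shb amopx phsbf gmlj gkpum cdo qddct xgqn qkc
Final line 2: aaeyc

Answer: aaeyc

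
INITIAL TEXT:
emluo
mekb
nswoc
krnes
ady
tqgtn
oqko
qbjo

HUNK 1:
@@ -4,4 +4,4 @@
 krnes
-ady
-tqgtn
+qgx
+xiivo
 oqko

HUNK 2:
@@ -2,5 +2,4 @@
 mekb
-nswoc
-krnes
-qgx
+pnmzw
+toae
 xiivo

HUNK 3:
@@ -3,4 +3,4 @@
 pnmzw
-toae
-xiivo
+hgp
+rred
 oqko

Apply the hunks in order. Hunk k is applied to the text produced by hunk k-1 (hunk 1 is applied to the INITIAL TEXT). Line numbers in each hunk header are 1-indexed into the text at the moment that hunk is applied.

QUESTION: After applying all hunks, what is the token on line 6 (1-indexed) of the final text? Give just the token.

Answer: oqko

Derivation:
Hunk 1: at line 4 remove [ady,tqgtn] add [qgx,xiivo] -> 8 lines: emluo mekb nswoc krnes qgx xiivo oqko qbjo
Hunk 2: at line 2 remove [nswoc,krnes,qgx] add [pnmzw,toae] -> 7 lines: emluo mekb pnmzw toae xiivo oqko qbjo
Hunk 3: at line 3 remove [toae,xiivo] add [hgp,rred] -> 7 lines: emluo mekb pnmzw hgp rred oqko qbjo
Final line 6: oqko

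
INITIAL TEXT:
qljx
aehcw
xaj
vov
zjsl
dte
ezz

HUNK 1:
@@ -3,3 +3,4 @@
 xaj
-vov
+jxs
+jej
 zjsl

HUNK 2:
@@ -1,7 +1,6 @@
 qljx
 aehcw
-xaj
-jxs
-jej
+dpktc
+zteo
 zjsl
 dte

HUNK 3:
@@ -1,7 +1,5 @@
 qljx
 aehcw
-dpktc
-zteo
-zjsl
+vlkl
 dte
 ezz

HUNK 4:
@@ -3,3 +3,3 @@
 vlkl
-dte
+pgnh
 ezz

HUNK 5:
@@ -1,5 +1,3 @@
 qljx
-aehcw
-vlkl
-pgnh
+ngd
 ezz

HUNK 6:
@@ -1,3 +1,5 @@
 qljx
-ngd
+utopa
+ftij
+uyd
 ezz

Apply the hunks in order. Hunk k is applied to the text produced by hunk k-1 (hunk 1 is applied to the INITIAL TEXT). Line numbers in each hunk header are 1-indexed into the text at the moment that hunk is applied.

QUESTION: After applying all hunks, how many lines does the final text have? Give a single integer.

Answer: 5

Derivation:
Hunk 1: at line 3 remove [vov] add [jxs,jej] -> 8 lines: qljx aehcw xaj jxs jej zjsl dte ezz
Hunk 2: at line 1 remove [xaj,jxs,jej] add [dpktc,zteo] -> 7 lines: qljx aehcw dpktc zteo zjsl dte ezz
Hunk 3: at line 1 remove [dpktc,zteo,zjsl] add [vlkl] -> 5 lines: qljx aehcw vlkl dte ezz
Hunk 4: at line 3 remove [dte] add [pgnh] -> 5 lines: qljx aehcw vlkl pgnh ezz
Hunk 5: at line 1 remove [aehcw,vlkl,pgnh] add [ngd] -> 3 lines: qljx ngd ezz
Hunk 6: at line 1 remove [ngd] add [utopa,ftij,uyd] -> 5 lines: qljx utopa ftij uyd ezz
Final line count: 5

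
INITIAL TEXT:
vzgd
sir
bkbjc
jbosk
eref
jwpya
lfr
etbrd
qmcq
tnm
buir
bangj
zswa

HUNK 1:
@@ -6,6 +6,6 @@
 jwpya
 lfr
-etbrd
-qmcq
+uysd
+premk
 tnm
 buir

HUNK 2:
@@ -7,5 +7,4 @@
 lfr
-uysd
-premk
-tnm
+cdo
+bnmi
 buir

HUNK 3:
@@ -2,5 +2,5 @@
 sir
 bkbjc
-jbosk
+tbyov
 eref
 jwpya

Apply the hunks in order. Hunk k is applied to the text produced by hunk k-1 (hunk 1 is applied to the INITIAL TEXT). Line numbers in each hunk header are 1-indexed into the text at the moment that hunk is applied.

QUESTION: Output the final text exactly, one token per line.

Answer: vzgd
sir
bkbjc
tbyov
eref
jwpya
lfr
cdo
bnmi
buir
bangj
zswa

Derivation:
Hunk 1: at line 6 remove [etbrd,qmcq] add [uysd,premk] -> 13 lines: vzgd sir bkbjc jbosk eref jwpya lfr uysd premk tnm buir bangj zswa
Hunk 2: at line 7 remove [uysd,premk,tnm] add [cdo,bnmi] -> 12 lines: vzgd sir bkbjc jbosk eref jwpya lfr cdo bnmi buir bangj zswa
Hunk 3: at line 2 remove [jbosk] add [tbyov] -> 12 lines: vzgd sir bkbjc tbyov eref jwpya lfr cdo bnmi buir bangj zswa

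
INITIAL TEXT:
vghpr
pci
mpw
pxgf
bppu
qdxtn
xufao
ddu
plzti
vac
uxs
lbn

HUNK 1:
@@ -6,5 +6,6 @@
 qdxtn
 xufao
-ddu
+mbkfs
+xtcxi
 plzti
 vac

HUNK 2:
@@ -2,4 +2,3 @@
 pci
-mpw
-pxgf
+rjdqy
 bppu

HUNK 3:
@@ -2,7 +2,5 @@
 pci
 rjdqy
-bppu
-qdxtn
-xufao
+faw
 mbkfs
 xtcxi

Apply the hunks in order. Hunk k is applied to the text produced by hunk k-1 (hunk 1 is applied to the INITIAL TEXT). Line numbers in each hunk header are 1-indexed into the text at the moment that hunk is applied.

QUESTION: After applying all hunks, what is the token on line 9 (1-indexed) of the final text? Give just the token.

Answer: uxs

Derivation:
Hunk 1: at line 6 remove [ddu] add [mbkfs,xtcxi] -> 13 lines: vghpr pci mpw pxgf bppu qdxtn xufao mbkfs xtcxi plzti vac uxs lbn
Hunk 2: at line 2 remove [mpw,pxgf] add [rjdqy] -> 12 lines: vghpr pci rjdqy bppu qdxtn xufao mbkfs xtcxi plzti vac uxs lbn
Hunk 3: at line 2 remove [bppu,qdxtn,xufao] add [faw] -> 10 lines: vghpr pci rjdqy faw mbkfs xtcxi plzti vac uxs lbn
Final line 9: uxs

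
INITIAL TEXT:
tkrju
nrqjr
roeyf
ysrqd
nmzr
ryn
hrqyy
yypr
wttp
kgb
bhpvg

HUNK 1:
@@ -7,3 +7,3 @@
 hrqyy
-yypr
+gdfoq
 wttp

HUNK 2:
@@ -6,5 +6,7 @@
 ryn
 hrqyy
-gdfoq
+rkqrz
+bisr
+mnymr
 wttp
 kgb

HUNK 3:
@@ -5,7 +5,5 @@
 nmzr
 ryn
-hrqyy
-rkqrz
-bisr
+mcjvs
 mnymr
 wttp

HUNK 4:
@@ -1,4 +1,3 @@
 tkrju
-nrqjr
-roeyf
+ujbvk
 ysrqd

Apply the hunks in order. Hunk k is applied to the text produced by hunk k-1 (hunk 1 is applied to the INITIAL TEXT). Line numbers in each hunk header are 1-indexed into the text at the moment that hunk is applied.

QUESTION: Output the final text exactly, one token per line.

Hunk 1: at line 7 remove [yypr] add [gdfoq] -> 11 lines: tkrju nrqjr roeyf ysrqd nmzr ryn hrqyy gdfoq wttp kgb bhpvg
Hunk 2: at line 6 remove [gdfoq] add [rkqrz,bisr,mnymr] -> 13 lines: tkrju nrqjr roeyf ysrqd nmzr ryn hrqyy rkqrz bisr mnymr wttp kgb bhpvg
Hunk 3: at line 5 remove [hrqyy,rkqrz,bisr] add [mcjvs] -> 11 lines: tkrju nrqjr roeyf ysrqd nmzr ryn mcjvs mnymr wttp kgb bhpvg
Hunk 4: at line 1 remove [nrqjr,roeyf] add [ujbvk] -> 10 lines: tkrju ujbvk ysrqd nmzr ryn mcjvs mnymr wttp kgb bhpvg

Answer: tkrju
ujbvk
ysrqd
nmzr
ryn
mcjvs
mnymr
wttp
kgb
bhpvg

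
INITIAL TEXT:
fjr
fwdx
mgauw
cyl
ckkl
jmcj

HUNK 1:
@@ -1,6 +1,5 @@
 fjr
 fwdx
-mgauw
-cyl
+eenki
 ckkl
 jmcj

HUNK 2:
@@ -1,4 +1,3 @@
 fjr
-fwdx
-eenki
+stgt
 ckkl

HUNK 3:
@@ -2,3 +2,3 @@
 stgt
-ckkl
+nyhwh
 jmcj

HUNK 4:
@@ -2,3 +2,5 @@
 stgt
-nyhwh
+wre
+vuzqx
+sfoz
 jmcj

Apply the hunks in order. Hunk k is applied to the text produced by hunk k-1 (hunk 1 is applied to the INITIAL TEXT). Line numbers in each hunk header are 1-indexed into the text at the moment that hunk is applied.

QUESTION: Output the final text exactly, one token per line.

Answer: fjr
stgt
wre
vuzqx
sfoz
jmcj

Derivation:
Hunk 1: at line 1 remove [mgauw,cyl] add [eenki] -> 5 lines: fjr fwdx eenki ckkl jmcj
Hunk 2: at line 1 remove [fwdx,eenki] add [stgt] -> 4 lines: fjr stgt ckkl jmcj
Hunk 3: at line 2 remove [ckkl] add [nyhwh] -> 4 lines: fjr stgt nyhwh jmcj
Hunk 4: at line 2 remove [nyhwh] add [wre,vuzqx,sfoz] -> 6 lines: fjr stgt wre vuzqx sfoz jmcj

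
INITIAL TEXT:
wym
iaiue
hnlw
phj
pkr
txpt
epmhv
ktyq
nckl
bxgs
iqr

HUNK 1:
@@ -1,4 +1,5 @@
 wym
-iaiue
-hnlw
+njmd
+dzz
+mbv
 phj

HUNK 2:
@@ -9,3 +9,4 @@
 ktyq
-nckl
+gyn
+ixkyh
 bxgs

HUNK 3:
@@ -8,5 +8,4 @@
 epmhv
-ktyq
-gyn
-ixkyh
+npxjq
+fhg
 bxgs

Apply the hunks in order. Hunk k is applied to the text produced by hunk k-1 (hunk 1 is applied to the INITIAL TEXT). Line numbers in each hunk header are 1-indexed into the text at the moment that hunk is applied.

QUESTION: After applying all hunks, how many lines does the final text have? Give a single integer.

Answer: 12

Derivation:
Hunk 1: at line 1 remove [iaiue,hnlw] add [njmd,dzz,mbv] -> 12 lines: wym njmd dzz mbv phj pkr txpt epmhv ktyq nckl bxgs iqr
Hunk 2: at line 9 remove [nckl] add [gyn,ixkyh] -> 13 lines: wym njmd dzz mbv phj pkr txpt epmhv ktyq gyn ixkyh bxgs iqr
Hunk 3: at line 8 remove [ktyq,gyn,ixkyh] add [npxjq,fhg] -> 12 lines: wym njmd dzz mbv phj pkr txpt epmhv npxjq fhg bxgs iqr
Final line count: 12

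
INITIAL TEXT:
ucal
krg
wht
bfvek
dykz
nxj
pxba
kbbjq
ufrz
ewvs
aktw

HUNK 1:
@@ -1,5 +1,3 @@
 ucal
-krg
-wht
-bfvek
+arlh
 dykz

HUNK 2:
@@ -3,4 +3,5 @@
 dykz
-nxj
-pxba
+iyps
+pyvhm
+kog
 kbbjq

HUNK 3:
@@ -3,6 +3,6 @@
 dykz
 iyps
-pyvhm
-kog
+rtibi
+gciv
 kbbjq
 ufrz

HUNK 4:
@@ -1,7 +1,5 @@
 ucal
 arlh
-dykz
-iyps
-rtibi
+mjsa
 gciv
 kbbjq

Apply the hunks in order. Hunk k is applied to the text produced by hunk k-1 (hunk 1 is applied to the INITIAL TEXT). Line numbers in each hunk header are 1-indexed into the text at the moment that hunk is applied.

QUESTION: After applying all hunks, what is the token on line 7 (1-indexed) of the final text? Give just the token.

Hunk 1: at line 1 remove [krg,wht,bfvek] add [arlh] -> 9 lines: ucal arlh dykz nxj pxba kbbjq ufrz ewvs aktw
Hunk 2: at line 3 remove [nxj,pxba] add [iyps,pyvhm,kog] -> 10 lines: ucal arlh dykz iyps pyvhm kog kbbjq ufrz ewvs aktw
Hunk 3: at line 3 remove [pyvhm,kog] add [rtibi,gciv] -> 10 lines: ucal arlh dykz iyps rtibi gciv kbbjq ufrz ewvs aktw
Hunk 4: at line 1 remove [dykz,iyps,rtibi] add [mjsa] -> 8 lines: ucal arlh mjsa gciv kbbjq ufrz ewvs aktw
Final line 7: ewvs

Answer: ewvs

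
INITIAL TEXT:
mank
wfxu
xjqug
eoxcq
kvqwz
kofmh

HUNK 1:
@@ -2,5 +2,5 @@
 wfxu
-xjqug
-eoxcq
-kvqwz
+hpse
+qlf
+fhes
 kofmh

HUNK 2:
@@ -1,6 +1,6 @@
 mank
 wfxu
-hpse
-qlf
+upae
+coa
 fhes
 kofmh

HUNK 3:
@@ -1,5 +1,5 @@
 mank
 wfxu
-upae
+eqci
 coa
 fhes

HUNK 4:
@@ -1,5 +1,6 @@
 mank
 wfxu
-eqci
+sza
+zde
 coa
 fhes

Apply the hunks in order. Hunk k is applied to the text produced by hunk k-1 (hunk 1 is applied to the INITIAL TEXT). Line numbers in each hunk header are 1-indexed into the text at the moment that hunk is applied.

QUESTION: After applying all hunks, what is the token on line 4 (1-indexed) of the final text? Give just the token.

Answer: zde

Derivation:
Hunk 1: at line 2 remove [xjqug,eoxcq,kvqwz] add [hpse,qlf,fhes] -> 6 lines: mank wfxu hpse qlf fhes kofmh
Hunk 2: at line 1 remove [hpse,qlf] add [upae,coa] -> 6 lines: mank wfxu upae coa fhes kofmh
Hunk 3: at line 1 remove [upae] add [eqci] -> 6 lines: mank wfxu eqci coa fhes kofmh
Hunk 4: at line 1 remove [eqci] add [sza,zde] -> 7 lines: mank wfxu sza zde coa fhes kofmh
Final line 4: zde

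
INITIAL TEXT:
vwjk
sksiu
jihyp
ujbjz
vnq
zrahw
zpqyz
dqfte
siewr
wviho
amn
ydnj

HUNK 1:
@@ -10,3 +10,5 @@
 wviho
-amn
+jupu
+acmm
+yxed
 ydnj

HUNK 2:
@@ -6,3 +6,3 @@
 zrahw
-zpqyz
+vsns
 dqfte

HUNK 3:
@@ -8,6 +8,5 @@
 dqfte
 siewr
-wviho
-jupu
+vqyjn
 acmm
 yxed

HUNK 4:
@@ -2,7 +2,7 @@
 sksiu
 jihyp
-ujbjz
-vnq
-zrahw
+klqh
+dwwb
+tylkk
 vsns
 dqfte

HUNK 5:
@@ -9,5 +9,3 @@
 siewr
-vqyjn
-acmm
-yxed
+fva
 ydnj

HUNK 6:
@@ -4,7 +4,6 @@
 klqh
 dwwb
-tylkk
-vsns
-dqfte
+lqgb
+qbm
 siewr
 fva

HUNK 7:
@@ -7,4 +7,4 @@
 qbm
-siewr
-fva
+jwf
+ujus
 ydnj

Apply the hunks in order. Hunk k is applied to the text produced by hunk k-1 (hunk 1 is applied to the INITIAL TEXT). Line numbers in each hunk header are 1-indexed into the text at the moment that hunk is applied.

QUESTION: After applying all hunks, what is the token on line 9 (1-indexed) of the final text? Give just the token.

Answer: ujus

Derivation:
Hunk 1: at line 10 remove [amn] add [jupu,acmm,yxed] -> 14 lines: vwjk sksiu jihyp ujbjz vnq zrahw zpqyz dqfte siewr wviho jupu acmm yxed ydnj
Hunk 2: at line 6 remove [zpqyz] add [vsns] -> 14 lines: vwjk sksiu jihyp ujbjz vnq zrahw vsns dqfte siewr wviho jupu acmm yxed ydnj
Hunk 3: at line 8 remove [wviho,jupu] add [vqyjn] -> 13 lines: vwjk sksiu jihyp ujbjz vnq zrahw vsns dqfte siewr vqyjn acmm yxed ydnj
Hunk 4: at line 2 remove [ujbjz,vnq,zrahw] add [klqh,dwwb,tylkk] -> 13 lines: vwjk sksiu jihyp klqh dwwb tylkk vsns dqfte siewr vqyjn acmm yxed ydnj
Hunk 5: at line 9 remove [vqyjn,acmm,yxed] add [fva] -> 11 lines: vwjk sksiu jihyp klqh dwwb tylkk vsns dqfte siewr fva ydnj
Hunk 6: at line 4 remove [tylkk,vsns,dqfte] add [lqgb,qbm] -> 10 lines: vwjk sksiu jihyp klqh dwwb lqgb qbm siewr fva ydnj
Hunk 7: at line 7 remove [siewr,fva] add [jwf,ujus] -> 10 lines: vwjk sksiu jihyp klqh dwwb lqgb qbm jwf ujus ydnj
Final line 9: ujus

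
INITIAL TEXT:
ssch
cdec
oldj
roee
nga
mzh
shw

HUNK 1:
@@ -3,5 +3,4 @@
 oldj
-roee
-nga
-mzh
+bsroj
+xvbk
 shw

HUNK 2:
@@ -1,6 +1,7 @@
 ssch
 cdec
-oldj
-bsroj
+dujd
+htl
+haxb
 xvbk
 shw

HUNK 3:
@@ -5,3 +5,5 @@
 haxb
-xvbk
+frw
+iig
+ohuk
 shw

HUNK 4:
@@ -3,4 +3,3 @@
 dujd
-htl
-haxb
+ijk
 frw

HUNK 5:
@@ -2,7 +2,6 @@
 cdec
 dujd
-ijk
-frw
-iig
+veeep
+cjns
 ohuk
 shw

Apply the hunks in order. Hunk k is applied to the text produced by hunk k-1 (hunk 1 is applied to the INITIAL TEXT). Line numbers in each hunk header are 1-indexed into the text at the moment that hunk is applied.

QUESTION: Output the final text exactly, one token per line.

Hunk 1: at line 3 remove [roee,nga,mzh] add [bsroj,xvbk] -> 6 lines: ssch cdec oldj bsroj xvbk shw
Hunk 2: at line 1 remove [oldj,bsroj] add [dujd,htl,haxb] -> 7 lines: ssch cdec dujd htl haxb xvbk shw
Hunk 3: at line 5 remove [xvbk] add [frw,iig,ohuk] -> 9 lines: ssch cdec dujd htl haxb frw iig ohuk shw
Hunk 4: at line 3 remove [htl,haxb] add [ijk] -> 8 lines: ssch cdec dujd ijk frw iig ohuk shw
Hunk 5: at line 2 remove [ijk,frw,iig] add [veeep,cjns] -> 7 lines: ssch cdec dujd veeep cjns ohuk shw

Answer: ssch
cdec
dujd
veeep
cjns
ohuk
shw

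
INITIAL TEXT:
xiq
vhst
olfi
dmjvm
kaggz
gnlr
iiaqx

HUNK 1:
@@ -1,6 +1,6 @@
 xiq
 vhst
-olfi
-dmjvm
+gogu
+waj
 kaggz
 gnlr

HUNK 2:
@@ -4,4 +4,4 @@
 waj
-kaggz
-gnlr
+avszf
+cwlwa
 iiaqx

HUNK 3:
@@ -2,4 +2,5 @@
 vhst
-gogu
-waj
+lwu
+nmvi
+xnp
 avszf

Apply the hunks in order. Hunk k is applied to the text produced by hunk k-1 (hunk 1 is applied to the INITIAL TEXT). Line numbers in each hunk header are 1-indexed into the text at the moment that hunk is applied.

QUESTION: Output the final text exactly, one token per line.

Answer: xiq
vhst
lwu
nmvi
xnp
avszf
cwlwa
iiaqx

Derivation:
Hunk 1: at line 1 remove [olfi,dmjvm] add [gogu,waj] -> 7 lines: xiq vhst gogu waj kaggz gnlr iiaqx
Hunk 2: at line 4 remove [kaggz,gnlr] add [avszf,cwlwa] -> 7 lines: xiq vhst gogu waj avszf cwlwa iiaqx
Hunk 3: at line 2 remove [gogu,waj] add [lwu,nmvi,xnp] -> 8 lines: xiq vhst lwu nmvi xnp avszf cwlwa iiaqx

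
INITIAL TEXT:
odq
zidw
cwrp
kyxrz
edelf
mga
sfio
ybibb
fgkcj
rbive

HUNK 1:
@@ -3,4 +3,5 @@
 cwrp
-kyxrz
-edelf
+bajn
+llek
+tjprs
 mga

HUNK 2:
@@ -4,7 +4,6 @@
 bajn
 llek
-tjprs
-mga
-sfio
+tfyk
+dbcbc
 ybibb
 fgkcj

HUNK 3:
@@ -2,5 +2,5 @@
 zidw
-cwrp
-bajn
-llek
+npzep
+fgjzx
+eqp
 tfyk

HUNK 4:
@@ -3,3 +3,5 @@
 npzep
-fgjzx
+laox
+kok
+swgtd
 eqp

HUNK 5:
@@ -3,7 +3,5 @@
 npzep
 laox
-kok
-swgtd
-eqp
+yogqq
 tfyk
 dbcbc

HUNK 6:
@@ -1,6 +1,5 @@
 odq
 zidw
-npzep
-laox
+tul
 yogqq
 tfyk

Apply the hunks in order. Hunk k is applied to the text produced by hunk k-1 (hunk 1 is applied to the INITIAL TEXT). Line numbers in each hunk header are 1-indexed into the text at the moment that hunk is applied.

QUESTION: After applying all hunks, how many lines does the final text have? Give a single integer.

Answer: 9

Derivation:
Hunk 1: at line 3 remove [kyxrz,edelf] add [bajn,llek,tjprs] -> 11 lines: odq zidw cwrp bajn llek tjprs mga sfio ybibb fgkcj rbive
Hunk 2: at line 4 remove [tjprs,mga,sfio] add [tfyk,dbcbc] -> 10 lines: odq zidw cwrp bajn llek tfyk dbcbc ybibb fgkcj rbive
Hunk 3: at line 2 remove [cwrp,bajn,llek] add [npzep,fgjzx,eqp] -> 10 lines: odq zidw npzep fgjzx eqp tfyk dbcbc ybibb fgkcj rbive
Hunk 4: at line 3 remove [fgjzx] add [laox,kok,swgtd] -> 12 lines: odq zidw npzep laox kok swgtd eqp tfyk dbcbc ybibb fgkcj rbive
Hunk 5: at line 3 remove [kok,swgtd,eqp] add [yogqq] -> 10 lines: odq zidw npzep laox yogqq tfyk dbcbc ybibb fgkcj rbive
Hunk 6: at line 1 remove [npzep,laox] add [tul] -> 9 lines: odq zidw tul yogqq tfyk dbcbc ybibb fgkcj rbive
Final line count: 9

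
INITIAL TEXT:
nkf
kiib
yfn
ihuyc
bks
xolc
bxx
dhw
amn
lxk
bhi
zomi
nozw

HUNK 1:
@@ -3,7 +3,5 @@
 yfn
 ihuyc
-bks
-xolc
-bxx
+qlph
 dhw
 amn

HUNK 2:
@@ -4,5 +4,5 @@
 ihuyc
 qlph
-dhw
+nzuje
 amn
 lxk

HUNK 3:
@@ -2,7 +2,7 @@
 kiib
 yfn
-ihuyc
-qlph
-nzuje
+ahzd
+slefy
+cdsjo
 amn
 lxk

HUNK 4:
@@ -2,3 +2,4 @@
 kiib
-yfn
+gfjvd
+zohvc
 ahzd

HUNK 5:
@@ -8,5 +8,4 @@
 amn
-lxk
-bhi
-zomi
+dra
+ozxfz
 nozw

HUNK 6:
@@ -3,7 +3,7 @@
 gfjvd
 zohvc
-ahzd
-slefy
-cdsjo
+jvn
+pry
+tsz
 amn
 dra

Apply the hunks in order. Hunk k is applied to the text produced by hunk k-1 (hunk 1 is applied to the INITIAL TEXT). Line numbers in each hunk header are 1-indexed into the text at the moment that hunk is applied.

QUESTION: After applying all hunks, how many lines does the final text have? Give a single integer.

Hunk 1: at line 3 remove [bks,xolc,bxx] add [qlph] -> 11 lines: nkf kiib yfn ihuyc qlph dhw amn lxk bhi zomi nozw
Hunk 2: at line 4 remove [dhw] add [nzuje] -> 11 lines: nkf kiib yfn ihuyc qlph nzuje amn lxk bhi zomi nozw
Hunk 3: at line 2 remove [ihuyc,qlph,nzuje] add [ahzd,slefy,cdsjo] -> 11 lines: nkf kiib yfn ahzd slefy cdsjo amn lxk bhi zomi nozw
Hunk 4: at line 2 remove [yfn] add [gfjvd,zohvc] -> 12 lines: nkf kiib gfjvd zohvc ahzd slefy cdsjo amn lxk bhi zomi nozw
Hunk 5: at line 8 remove [lxk,bhi,zomi] add [dra,ozxfz] -> 11 lines: nkf kiib gfjvd zohvc ahzd slefy cdsjo amn dra ozxfz nozw
Hunk 6: at line 3 remove [ahzd,slefy,cdsjo] add [jvn,pry,tsz] -> 11 lines: nkf kiib gfjvd zohvc jvn pry tsz amn dra ozxfz nozw
Final line count: 11

Answer: 11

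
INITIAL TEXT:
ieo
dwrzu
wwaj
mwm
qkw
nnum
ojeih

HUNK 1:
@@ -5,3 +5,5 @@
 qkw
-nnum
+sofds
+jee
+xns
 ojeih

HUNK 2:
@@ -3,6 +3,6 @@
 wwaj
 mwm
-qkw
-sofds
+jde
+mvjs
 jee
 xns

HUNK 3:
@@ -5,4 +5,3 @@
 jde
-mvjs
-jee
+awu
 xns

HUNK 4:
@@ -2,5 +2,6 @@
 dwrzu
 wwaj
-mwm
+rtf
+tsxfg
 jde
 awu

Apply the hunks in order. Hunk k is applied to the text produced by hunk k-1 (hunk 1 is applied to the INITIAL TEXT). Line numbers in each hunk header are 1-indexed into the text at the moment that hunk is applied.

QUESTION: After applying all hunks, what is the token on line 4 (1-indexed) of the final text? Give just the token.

Hunk 1: at line 5 remove [nnum] add [sofds,jee,xns] -> 9 lines: ieo dwrzu wwaj mwm qkw sofds jee xns ojeih
Hunk 2: at line 3 remove [qkw,sofds] add [jde,mvjs] -> 9 lines: ieo dwrzu wwaj mwm jde mvjs jee xns ojeih
Hunk 3: at line 5 remove [mvjs,jee] add [awu] -> 8 lines: ieo dwrzu wwaj mwm jde awu xns ojeih
Hunk 4: at line 2 remove [mwm] add [rtf,tsxfg] -> 9 lines: ieo dwrzu wwaj rtf tsxfg jde awu xns ojeih
Final line 4: rtf

Answer: rtf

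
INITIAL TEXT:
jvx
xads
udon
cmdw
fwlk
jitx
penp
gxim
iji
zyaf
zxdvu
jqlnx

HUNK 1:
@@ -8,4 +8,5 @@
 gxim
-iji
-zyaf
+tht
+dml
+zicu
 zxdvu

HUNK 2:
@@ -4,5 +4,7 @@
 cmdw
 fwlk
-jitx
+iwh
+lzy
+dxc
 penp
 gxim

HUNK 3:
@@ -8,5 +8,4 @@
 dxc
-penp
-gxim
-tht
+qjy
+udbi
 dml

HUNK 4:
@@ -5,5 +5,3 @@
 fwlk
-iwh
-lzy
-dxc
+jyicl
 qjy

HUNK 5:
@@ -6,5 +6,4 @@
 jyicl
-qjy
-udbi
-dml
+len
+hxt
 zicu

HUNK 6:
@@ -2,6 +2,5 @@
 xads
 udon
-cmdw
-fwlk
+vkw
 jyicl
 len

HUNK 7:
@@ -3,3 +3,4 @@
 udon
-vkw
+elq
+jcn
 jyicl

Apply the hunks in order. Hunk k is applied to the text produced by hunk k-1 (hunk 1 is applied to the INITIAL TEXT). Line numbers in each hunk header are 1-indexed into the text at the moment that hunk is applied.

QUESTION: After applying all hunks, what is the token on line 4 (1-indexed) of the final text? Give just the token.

Answer: elq

Derivation:
Hunk 1: at line 8 remove [iji,zyaf] add [tht,dml,zicu] -> 13 lines: jvx xads udon cmdw fwlk jitx penp gxim tht dml zicu zxdvu jqlnx
Hunk 2: at line 4 remove [jitx] add [iwh,lzy,dxc] -> 15 lines: jvx xads udon cmdw fwlk iwh lzy dxc penp gxim tht dml zicu zxdvu jqlnx
Hunk 3: at line 8 remove [penp,gxim,tht] add [qjy,udbi] -> 14 lines: jvx xads udon cmdw fwlk iwh lzy dxc qjy udbi dml zicu zxdvu jqlnx
Hunk 4: at line 5 remove [iwh,lzy,dxc] add [jyicl] -> 12 lines: jvx xads udon cmdw fwlk jyicl qjy udbi dml zicu zxdvu jqlnx
Hunk 5: at line 6 remove [qjy,udbi,dml] add [len,hxt] -> 11 lines: jvx xads udon cmdw fwlk jyicl len hxt zicu zxdvu jqlnx
Hunk 6: at line 2 remove [cmdw,fwlk] add [vkw] -> 10 lines: jvx xads udon vkw jyicl len hxt zicu zxdvu jqlnx
Hunk 7: at line 3 remove [vkw] add [elq,jcn] -> 11 lines: jvx xads udon elq jcn jyicl len hxt zicu zxdvu jqlnx
Final line 4: elq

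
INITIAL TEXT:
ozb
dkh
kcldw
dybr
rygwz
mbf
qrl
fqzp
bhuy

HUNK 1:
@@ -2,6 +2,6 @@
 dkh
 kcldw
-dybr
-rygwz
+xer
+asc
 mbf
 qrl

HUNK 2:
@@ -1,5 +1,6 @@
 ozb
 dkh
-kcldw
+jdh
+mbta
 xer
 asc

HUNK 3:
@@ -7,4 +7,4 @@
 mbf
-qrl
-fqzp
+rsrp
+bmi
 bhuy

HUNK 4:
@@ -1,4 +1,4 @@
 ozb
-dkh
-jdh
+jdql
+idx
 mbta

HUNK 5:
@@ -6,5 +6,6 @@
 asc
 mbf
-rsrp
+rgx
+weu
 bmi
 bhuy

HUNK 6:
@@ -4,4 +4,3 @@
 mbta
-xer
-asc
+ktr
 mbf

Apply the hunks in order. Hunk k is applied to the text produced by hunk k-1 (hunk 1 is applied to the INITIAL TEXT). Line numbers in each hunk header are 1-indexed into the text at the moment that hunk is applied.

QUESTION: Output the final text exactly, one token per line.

Answer: ozb
jdql
idx
mbta
ktr
mbf
rgx
weu
bmi
bhuy

Derivation:
Hunk 1: at line 2 remove [dybr,rygwz] add [xer,asc] -> 9 lines: ozb dkh kcldw xer asc mbf qrl fqzp bhuy
Hunk 2: at line 1 remove [kcldw] add [jdh,mbta] -> 10 lines: ozb dkh jdh mbta xer asc mbf qrl fqzp bhuy
Hunk 3: at line 7 remove [qrl,fqzp] add [rsrp,bmi] -> 10 lines: ozb dkh jdh mbta xer asc mbf rsrp bmi bhuy
Hunk 4: at line 1 remove [dkh,jdh] add [jdql,idx] -> 10 lines: ozb jdql idx mbta xer asc mbf rsrp bmi bhuy
Hunk 5: at line 6 remove [rsrp] add [rgx,weu] -> 11 lines: ozb jdql idx mbta xer asc mbf rgx weu bmi bhuy
Hunk 6: at line 4 remove [xer,asc] add [ktr] -> 10 lines: ozb jdql idx mbta ktr mbf rgx weu bmi bhuy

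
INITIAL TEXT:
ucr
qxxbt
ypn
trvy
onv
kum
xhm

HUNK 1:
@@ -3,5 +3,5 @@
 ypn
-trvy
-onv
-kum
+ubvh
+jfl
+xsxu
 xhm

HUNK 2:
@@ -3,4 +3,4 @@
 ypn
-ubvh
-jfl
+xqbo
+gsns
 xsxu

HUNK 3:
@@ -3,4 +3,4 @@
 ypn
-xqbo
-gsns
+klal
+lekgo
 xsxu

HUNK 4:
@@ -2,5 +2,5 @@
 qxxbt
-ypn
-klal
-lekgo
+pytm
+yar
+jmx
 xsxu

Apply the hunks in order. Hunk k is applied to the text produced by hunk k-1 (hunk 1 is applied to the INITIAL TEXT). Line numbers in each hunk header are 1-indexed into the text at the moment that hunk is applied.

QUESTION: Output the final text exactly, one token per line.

Answer: ucr
qxxbt
pytm
yar
jmx
xsxu
xhm

Derivation:
Hunk 1: at line 3 remove [trvy,onv,kum] add [ubvh,jfl,xsxu] -> 7 lines: ucr qxxbt ypn ubvh jfl xsxu xhm
Hunk 2: at line 3 remove [ubvh,jfl] add [xqbo,gsns] -> 7 lines: ucr qxxbt ypn xqbo gsns xsxu xhm
Hunk 3: at line 3 remove [xqbo,gsns] add [klal,lekgo] -> 7 lines: ucr qxxbt ypn klal lekgo xsxu xhm
Hunk 4: at line 2 remove [ypn,klal,lekgo] add [pytm,yar,jmx] -> 7 lines: ucr qxxbt pytm yar jmx xsxu xhm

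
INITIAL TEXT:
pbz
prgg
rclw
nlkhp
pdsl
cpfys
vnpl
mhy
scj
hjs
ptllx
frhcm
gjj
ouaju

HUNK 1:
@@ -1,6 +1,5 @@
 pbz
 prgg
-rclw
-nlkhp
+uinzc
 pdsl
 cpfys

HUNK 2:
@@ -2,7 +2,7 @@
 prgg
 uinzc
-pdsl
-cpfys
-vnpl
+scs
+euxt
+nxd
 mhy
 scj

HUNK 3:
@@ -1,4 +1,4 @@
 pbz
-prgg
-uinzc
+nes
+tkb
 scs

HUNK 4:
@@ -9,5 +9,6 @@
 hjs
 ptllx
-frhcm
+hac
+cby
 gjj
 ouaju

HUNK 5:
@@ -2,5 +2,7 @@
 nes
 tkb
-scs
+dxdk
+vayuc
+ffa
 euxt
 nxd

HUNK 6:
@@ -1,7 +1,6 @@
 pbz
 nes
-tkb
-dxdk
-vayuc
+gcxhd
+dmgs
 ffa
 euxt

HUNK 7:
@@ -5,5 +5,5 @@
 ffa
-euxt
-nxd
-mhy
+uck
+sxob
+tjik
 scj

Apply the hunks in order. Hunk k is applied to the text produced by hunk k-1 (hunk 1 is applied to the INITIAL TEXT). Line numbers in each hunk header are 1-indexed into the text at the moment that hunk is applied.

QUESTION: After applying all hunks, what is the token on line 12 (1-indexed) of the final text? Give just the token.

Hunk 1: at line 1 remove [rclw,nlkhp] add [uinzc] -> 13 lines: pbz prgg uinzc pdsl cpfys vnpl mhy scj hjs ptllx frhcm gjj ouaju
Hunk 2: at line 2 remove [pdsl,cpfys,vnpl] add [scs,euxt,nxd] -> 13 lines: pbz prgg uinzc scs euxt nxd mhy scj hjs ptllx frhcm gjj ouaju
Hunk 3: at line 1 remove [prgg,uinzc] add [nes,tkb] -> 13 lines: pbz nes tkb scs euxt nxd mhy scj hjs ptllx frhcm gjj ouaju
Hunk 4: at line 9 remove [frhcm] add [hac,cby] -> 14 lines: pbz nes tkb scs euxt nxd mhy scj hjs ptllx hac cby gjj ouaju
Hunk 5: at line 2 remove [scs] add [dxdk,vayuc,ffa] -> 16 lines: pbz nes tkb dxdk vayuc ffa euxt nxd mhy scj hjs ptllx hac cby gjj ouaju
Hunk 6: at line 1 remove [tkb,dxdk,vayuc] add [gcxhd,dmgs] -> 15 lines: pbz nes gcxhd dmgs ffa euxt nxd mhy scj hjs ptllx hac cby gjj ouaju
Hunk 7: at line 5 remove [euxt,nxd,mhy] add [uck,sxob,tjik] -> 15 lines: pbz nes gcxhd dmgs ffa uck sxob tjik scj hjs ptllx hac cby gjj ouaju
Final line 12: hac

Answer: hac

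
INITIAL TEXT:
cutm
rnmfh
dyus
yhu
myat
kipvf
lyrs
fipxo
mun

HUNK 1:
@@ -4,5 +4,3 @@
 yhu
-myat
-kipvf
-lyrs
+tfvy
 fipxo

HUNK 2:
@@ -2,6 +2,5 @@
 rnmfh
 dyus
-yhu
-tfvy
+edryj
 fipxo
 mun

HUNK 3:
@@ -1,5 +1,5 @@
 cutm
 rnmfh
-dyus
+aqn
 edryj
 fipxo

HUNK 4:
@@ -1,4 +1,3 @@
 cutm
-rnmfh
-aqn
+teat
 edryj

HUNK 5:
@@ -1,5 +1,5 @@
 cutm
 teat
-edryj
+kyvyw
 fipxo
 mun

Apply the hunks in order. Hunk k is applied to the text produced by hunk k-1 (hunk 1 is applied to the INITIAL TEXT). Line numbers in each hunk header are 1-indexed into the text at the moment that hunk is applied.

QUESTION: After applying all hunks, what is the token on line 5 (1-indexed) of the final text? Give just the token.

Hunk 1: at line 4 remove [myat,kipvf,lyrs] add [tfvy] -> 7 lines: cutm rnmfh dyus yhu tfvy fipxo mun
Hunk 2: at line 2 remove [yhu,tfvy] add [edryj] -> 6 lines: cutm rnmfh dyus edryj fipxo mun
Hunk 3: at line 1 remove [dyus] add [aqn] -> 6 lines: cutm rnmfh aqn edryj fipxo mun
Hunk 4: at line 1 remove [rnmfh,aqn] add [teat] -> 5 lines: cutm teat edryj fipxo mun
Hunk 5: at line 1 remove [edryj] add [kyvyw] -> 5 lines: cutm teat kyvyw fipxo mun
Final line 5: mun

Answer: mun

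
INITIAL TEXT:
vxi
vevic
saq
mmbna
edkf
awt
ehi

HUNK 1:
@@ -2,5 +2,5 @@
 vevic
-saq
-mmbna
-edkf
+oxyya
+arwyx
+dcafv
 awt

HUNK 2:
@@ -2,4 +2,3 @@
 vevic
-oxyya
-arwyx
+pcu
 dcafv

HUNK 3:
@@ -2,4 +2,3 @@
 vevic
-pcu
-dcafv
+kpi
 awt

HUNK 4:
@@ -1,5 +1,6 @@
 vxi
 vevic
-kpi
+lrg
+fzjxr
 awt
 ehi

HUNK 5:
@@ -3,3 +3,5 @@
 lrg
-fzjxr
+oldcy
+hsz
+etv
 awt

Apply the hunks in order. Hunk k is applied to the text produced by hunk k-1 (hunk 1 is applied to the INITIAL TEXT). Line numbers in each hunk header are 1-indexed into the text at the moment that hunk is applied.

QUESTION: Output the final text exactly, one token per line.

Hunk 1: at line 2 remove [saq,mmbna,edkf] add [oxyya,arwyx,dcafv] -> 7 lines: vxi vevic oxyya arwyx dcafv awt ehi
Hunk 2: at line 2 remove [oxyya,arwyx] add [pcu] -> 6 lines: vxi vevic pcu dcafv awt ehi
Hunk 3: at line 2 remove [pcu,dcafv] add [kpi] -> 5 lines: vxi vevic kpi awt ehi
Hunk 4: at line 1 remove [kpi] add [lrg,fzjxr] -> 6 lines: vxi vevic lrg fzjxr awt ehi
Hunk 5: at line 3 remove [fzjxr] add [oldcy,hsz,etv] -> 8 lines: vxi vevic lrg oldcy hsz etv awt ehi

Answer: vxi
vevic
lrg
oldcy
hsz
etv
awt
ehi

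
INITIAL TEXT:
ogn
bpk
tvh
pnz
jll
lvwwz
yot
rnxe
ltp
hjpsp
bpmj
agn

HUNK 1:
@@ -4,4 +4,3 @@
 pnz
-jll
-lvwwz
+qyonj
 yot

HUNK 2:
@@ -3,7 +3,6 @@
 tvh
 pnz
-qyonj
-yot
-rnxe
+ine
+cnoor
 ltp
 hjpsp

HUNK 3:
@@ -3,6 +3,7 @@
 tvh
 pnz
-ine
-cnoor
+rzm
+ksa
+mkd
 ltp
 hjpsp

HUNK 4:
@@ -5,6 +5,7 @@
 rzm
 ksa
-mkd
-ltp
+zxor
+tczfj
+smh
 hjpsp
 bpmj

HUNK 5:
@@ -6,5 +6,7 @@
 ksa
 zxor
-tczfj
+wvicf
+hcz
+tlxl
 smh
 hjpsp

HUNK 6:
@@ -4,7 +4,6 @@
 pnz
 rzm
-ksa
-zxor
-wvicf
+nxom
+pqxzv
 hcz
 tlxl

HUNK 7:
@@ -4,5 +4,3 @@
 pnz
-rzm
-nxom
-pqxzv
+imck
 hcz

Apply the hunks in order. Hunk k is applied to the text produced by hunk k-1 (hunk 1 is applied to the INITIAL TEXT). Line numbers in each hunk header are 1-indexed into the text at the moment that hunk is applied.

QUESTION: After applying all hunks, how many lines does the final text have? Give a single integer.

Hunk 1: at line 4 remove [jll,lvwwz] add [qyonj] -> 11 lines: ogn bpk tvh pnz qyonj yot rnxe ltp hjpsp bpmj agn
Hunk 2: at line 3 remove [qyonj,yot,rnxe] add [ine,cnoor] -> 10 lines: ogn bpk tvh pnz ine cnoor ltp hjpsp bpmj agn
Hunk 3: at line 3 remove [ine,cnoor] add [rzm,ksa,mkd] -> 11 lines: ogn bpk tvh pnz rzm ksa mkd ltp hjpsp bpmj agn
Hunk 4: at line 5 remove [mkd,ltp] add [zxor,tczfj,smh] -> 12 lines: ogn bpk tvh pnz rzm ksa zxor tczfj smh hjpsp bpmj agn
Hunk 5: at line 6 remove [tczfj] add [wvicf,hcz,tlxl] -> 14 lines: ogn bpk tvh pnz rzm ksa zxor wvicf hcz tlxl smh hjpsp bpmj agn
Hunk 6: at line 4 remove [ksa,zxor,wvicf] add [nxom,pqxzv] -> 13 lines: ogn bpk tvh pnz rzm nxom pqxzv hcz tlxl smh hjpsp bpmj agn
Hunk 7: at line 4 remove [rzm,nxom,pqxzv] add [imck] -> 11 lines: ogn bpk tvh pnz imck hcz tlxl smh hjpsp bpmj agn
Final line count: 11

Answer: 11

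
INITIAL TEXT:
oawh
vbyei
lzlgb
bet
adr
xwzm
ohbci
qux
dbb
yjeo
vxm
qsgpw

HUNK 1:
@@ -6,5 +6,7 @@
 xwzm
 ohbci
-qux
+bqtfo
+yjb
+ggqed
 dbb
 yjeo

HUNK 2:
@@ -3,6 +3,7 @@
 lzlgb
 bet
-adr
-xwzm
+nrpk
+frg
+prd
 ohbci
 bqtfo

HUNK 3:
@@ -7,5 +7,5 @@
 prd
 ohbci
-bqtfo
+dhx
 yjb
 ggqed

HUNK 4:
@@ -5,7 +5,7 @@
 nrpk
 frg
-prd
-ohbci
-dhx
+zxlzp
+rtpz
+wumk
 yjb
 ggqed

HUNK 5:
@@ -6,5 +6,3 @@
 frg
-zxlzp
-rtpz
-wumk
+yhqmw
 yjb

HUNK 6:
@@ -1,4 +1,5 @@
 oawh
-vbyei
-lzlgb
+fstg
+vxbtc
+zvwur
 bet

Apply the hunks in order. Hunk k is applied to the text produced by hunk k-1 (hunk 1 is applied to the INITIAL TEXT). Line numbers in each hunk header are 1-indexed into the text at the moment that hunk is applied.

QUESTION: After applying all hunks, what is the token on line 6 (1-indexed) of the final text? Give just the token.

Hunk 1: at line 6 remove [qux] add [bqtfo,yjb,ggqed] -> 14 lines: oawh vbyei lzlgb bet adr xwzm ohbci bqtfo yjb ggqed dbb yjeo vxm qsgpw
Hunk 2: at line 3 remove [adr,xwzm] add [nrpk,frg,prd] -> 15 lines: oawh vbyei lzlgb bet nrpk frg prd ohbci bqtfo yjb ggqed dbb yjeo vxm qsgpw
Hunk 3: at line 7 remove [bqtfo] add [dhx] -> 15 lines: oawh vbyei lzlgb bet nrpk frg prd ohbci dhx yjb ggqed dbb yjeo vxm qsgpw
Hunk 4: at line 5 remove [prd,ohbci,dhx] add [zxlzp,rtpz,wumk] -> 15 lines: oawh vbyei lzlgb bet nrpk frg zxlzp rtpz wumk yjb ggqed dbb yjeo vxm qsgpw
Hunk 5: at line 6 remove [zxlzp,rtpz,wumk] add [yhqmw] -> 13 lines: oawh vbyei lzlgb bet nrpk frg yhqmw yjb ggqed dbb yjeo vxm qsgpw
Hunk 6: at line 1 remove [vbyei,lzlgb] add [fstg,vxbtc,zvwur] -> 14 lines: oawh fstg vxbtc zvwur bet nrpk frg yhqmw yjb ggqed dbb yjeo vxm qsgpw
Final line 6: nrpk

Answer: nrpk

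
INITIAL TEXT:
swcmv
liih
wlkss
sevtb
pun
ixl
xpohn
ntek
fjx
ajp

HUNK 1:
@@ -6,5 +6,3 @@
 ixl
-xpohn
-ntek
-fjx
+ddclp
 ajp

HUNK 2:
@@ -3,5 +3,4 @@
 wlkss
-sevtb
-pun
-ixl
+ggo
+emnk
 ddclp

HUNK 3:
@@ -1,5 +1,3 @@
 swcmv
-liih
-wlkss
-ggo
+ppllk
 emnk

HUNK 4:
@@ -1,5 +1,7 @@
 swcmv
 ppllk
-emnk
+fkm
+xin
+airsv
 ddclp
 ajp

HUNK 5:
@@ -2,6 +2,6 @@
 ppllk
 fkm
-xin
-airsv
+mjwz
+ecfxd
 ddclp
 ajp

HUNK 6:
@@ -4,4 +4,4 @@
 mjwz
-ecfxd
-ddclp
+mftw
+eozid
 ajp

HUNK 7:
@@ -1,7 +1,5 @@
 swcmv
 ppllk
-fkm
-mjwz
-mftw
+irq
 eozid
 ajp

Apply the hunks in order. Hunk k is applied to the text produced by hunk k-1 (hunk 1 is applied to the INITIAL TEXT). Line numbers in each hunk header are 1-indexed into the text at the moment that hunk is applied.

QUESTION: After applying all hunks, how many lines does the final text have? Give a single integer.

Answer: 5

Derivation:
Hunk 1: at line 6 remove [xpohn,ntek,fjx] add [ddclp] -> 8 lines: swcmv liih wlkss sevtb pun ixl ddclp ajp
Hunk 2: at line 3 remove [sevtb,pun,ixl] add [ggo,emnk] -> 7 lines: swcmv liih wlkss ggo emnk ddclp ajp
Hunk 3: at line 1 remove [liih,wlkss,ggo] add [ppllk] -> 5 lines: swcmv ppllk emnk ddclp ajp
Hunk 4: at line 1 remove [emnk] add [fkm,xin,airsv] -> 7 lines: swcmv ppllk fkm xin airsv ddclp ajp
Hunk 5: at line 2 remove [xin,airsv] add [mjwz,ecfxd] -> 7 lines: swcmv ppllk fkm mjwz ecfxd ddclp ajp
Hunk 6: at line 4 remove [ecfxd,ddclp] add [mftw,eozid] -> 7 lines: swcmv ppllk fkm mjwz mftw eozid ajp
Hunk 7: at line 1 remove [fkm,mjwz,mftw] add [irq] -> 5 lines: swcmv ppllk irq eozid ajp
Final line count: 5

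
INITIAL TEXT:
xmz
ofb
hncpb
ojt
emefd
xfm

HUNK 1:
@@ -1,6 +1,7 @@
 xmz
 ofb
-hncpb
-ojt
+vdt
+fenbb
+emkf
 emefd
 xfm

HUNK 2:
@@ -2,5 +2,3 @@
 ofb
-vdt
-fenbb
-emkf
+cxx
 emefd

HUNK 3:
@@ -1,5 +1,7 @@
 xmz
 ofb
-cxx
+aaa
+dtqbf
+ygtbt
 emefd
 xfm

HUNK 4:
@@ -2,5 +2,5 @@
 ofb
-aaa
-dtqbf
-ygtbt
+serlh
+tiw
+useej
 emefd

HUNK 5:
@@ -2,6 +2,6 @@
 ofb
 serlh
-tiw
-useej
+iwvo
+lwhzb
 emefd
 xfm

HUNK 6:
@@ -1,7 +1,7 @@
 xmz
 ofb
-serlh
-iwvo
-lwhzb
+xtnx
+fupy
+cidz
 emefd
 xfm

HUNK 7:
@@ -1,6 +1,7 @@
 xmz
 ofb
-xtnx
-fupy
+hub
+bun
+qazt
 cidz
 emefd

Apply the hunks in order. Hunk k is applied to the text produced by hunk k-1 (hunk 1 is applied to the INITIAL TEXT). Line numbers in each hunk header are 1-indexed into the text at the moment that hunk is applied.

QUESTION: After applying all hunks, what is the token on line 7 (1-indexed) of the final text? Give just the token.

Hunk 1: at line 1 remove [hncpb,ojt] add [vdt,fenbb,emkf] -> 7 lines: xmz ofb vdt fenbb emkf emefd xfm
Hunk 2: at line 2 remove [vdt,fenbb,emkf] add [cxx] -> 5 lines: xmz ofb cxx emefd xfm
Hunk 3: at line 1 remove [cxx] add [aaa,dtqbf,ygtbt] -> 7 lines: xmz ofb aaa dtqbf ygtbt emefd xfm
Hunk 4: at line 2 remove [aaa,dtqbf,ygtbt] add [serlh,tiw,useej] -> 7 lines: xmz ofb serlh tiw useej emefd xfm
Hunk 5: at line 2 remove [tiw,useej] add [iwvo,lwhzb] -> 7 lines: xmz ofb serlh iwvo lwhzb emefd xfm
Hunk 6: at line 1 remove [serlh,iwvo,lwhzb] add [xtnx,fupy,cidz] -> 7 lines: xmz ofb xtnx fupy cidz emefd xfm
Hunk 7: at line 1 remove [xtnx,fupy] add [hub,bun,qazt] -> 8 lines: xmz ofb hub bun qazt cidz emefd xfm
Final line 7: emefd

Answer: emefd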